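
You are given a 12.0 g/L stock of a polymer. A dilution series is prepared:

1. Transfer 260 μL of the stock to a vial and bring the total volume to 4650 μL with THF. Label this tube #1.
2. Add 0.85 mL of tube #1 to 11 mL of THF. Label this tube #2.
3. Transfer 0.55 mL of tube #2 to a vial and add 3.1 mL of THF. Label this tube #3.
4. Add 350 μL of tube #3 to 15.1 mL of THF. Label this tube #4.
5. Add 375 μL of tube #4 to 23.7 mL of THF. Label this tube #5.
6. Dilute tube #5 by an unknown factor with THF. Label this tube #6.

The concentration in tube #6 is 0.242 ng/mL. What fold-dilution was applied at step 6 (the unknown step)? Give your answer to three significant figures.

Step 1: 260 μL brought to 4650 μL → factor 4650/260 = 17.885
Step 2: 0.85 mL + 11 mL = 11.85 mL total → factor 11.85/0.85 = 13.941
Step 3: 0.55 mL + 3.1 mL = 3.65 mL total → factor 3.65/0.55 = 6.6364
Step 4: 350 μL + 15.1 mL = 15450 μL total → factor 15450/350 = 44.143
Step 5: 375 μL + 23.7 mL = 24075 μL total → factor 24075/375 = 64.2
Step 6: unknown factor x
Product of known-step factors = 4.6893 × 10^6
Overall factor = 12.0 g/L / (0.242 ng/mL) = 4.9587 × 10^7
x = 4.9587 × 10^7 / 4.6893 × 10^6 = 10.6

10.6-fold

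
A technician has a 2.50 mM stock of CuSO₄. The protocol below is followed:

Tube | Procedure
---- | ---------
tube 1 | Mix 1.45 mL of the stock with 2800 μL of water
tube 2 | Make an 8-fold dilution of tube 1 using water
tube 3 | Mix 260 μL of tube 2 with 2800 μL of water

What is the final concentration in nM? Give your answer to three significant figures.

Step 1: 1.45 mL + 2800 μL = 4.25 mL total → factor 4.25/1.45 = 2.931
Step 2: 8-fold → factor 8
Step 3: 260 μL + 2800 μL = 3060 μL total → factor 3060/260 = 11.769
Overall dilution factor = 2.931 × 8 × 11.769 = 275.97
Final = 2.50 mM / 275.97 = 0.009059 mM = 9.06 × 10^3 nM

9.06 × 10^3 nM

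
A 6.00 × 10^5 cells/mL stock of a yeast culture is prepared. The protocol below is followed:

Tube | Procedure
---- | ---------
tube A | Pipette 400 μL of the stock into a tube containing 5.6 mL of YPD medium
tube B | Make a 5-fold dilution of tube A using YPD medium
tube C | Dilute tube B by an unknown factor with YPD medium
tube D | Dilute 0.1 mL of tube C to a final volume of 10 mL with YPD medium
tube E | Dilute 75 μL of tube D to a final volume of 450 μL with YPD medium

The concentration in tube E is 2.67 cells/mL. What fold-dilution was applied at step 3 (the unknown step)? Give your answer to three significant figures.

4.99-fold

Step 1: 400 μL + 5.6 mL = 6000 μL total → factor 6000/400 = 15
Step 2: 5-fold → factor 5
Step 3: unknown factor x
Step 4: 0.1 mL brought to 10 mL → factor 10/0.1 = 100
Step 5: 75 μL brought to 450 μL → factor 450/75 = 6
Product of known-step factors = 45000
Overall factor = 6.00 × 10^5 cells/mL / (2.67 cells/mL) = 2.2472 × 10^5
x = 2.2472 × 10^5 / 45000 = 4.99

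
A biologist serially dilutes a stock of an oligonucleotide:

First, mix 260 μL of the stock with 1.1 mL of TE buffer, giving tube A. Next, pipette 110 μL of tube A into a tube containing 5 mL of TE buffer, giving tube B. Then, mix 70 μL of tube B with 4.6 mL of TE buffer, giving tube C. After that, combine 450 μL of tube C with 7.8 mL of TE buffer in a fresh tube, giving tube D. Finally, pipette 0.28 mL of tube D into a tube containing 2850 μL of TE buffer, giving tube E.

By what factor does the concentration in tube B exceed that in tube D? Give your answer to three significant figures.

1.22 × 10^3

Step 1: 260 μL + 1.1 mL = 1360 μL total → factor 1360/260 = 5.2308
Step 2: 110 μL + 5 mL = 5110 μL total → factor 5110/110 = 46.455
Step 3: 70 μL + 4.6 mL = 4670 μL total → factor 4670/70 = 66.714
Step 4: 450 μL + 7.8 mL = 8250 μL total → factor 8250/450 = 18.333
Dilution factor to tube B = 242.99; to tube D = 2.972 × 10^5
[tube B]/[tube D] = (factor to tube D)/(factor to tube B) = 2.972 × 10^5/242.99 = 1.22 × 10^3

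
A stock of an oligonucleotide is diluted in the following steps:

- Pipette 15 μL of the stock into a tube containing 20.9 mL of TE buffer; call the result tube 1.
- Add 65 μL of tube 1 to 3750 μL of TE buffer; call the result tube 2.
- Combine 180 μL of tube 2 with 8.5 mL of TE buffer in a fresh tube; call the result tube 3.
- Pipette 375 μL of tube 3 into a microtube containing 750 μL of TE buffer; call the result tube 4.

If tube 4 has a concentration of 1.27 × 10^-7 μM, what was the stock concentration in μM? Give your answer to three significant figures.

1.50 μM

Step 1: 15 μL + 20.9 mL = 20915 μL total → factor 20915/15 = 1394.3
Step 2: 65 μL + 3750 μL = 3815 μL total → factor 3815/65 = 58.692
Step 3: 180 μL + 8.5 mL = 8680 μL total → factor 8680/180 = 48.222
Step 4: 375 μL + 750 μL = 1125 μL total → factor 1125/375 = 3
Overall dilution factor = 1394.3 × 58.692 × 48.222 × 3 = 1.1839 × 10^7
Stock = 1.27 × 10^-7 μM × 1.1839 × 10^7 = 1.50 μM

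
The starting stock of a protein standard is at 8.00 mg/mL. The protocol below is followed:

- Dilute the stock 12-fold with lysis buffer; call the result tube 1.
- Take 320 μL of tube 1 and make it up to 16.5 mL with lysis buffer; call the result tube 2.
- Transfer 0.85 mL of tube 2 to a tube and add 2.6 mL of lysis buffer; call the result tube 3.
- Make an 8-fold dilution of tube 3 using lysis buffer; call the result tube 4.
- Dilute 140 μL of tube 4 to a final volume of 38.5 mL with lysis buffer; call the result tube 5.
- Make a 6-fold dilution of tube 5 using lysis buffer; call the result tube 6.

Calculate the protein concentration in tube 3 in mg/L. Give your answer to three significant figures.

Step 1: 12-fold → factor 12
Step 2: 320 μL brought to 16.5 mL → factor 16500/320 = 51.562
Step 3: 0.85 mL + 2.6 mL = 3.45 mL total → factor 3.45/0.85 = 4.0588
Dilution factor through tube 3 = 12 × 51.562 × 4.0588 = 2511.4
[tube 3] = 8.00 mg/mL / 2511.4 = 0.003185 mg/mL = 3.19 mg/L

3.19 mg/L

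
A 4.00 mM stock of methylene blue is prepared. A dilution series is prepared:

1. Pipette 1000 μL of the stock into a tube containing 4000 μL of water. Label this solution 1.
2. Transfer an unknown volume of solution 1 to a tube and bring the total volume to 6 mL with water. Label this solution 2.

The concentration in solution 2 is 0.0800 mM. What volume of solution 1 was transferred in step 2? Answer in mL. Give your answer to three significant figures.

0.600 mL

Step 1: 1000 μL + 4000 μL = 5000 μL total → factor 5000/1000 = 5
Step 2: v brought to 6 mL → factor = 6 mL/v
Product of known-step factors = 5
Overall factor = 4.00 mM / (0.0800 mM) = 50
Step-2 factor = 50 / 5 = 10
v = 6 mL / 10 = 0.600 mL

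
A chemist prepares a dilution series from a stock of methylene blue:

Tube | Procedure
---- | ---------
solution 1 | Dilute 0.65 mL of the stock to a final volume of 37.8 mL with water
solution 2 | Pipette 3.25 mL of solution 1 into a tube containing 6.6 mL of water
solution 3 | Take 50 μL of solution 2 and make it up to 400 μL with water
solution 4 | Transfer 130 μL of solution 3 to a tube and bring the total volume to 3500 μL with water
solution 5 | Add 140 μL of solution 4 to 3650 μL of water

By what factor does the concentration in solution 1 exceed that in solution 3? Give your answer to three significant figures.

24.2

Step 1: 0.65 mL brought to 37.8 mL → factor 37.8/0.65 = 58.154
Step 2: 3.25 mL + 6.6 mL = 9.85 mL total → factor 9.85/3.25 = 3.0308
Step 3: 50 μL brought to 400 μL → factor 400/50 = 8
Dilution factor to solution 1 = 58.154; to solution 3 = 1410
[solution 1]/[solution 3] = (factor to solution 3)/(factor to solution 1) = 1410/58.154 = 24.2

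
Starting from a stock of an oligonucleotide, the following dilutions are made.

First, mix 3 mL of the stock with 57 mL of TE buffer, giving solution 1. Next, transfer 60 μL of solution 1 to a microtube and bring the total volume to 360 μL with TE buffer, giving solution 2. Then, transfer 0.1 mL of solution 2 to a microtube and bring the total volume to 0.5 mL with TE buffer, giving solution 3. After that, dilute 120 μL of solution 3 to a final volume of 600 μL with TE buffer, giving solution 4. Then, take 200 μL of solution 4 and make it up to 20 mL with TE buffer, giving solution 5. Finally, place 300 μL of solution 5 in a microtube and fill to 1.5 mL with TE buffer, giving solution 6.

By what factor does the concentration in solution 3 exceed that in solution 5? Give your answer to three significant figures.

Step 1: 3 mL + 57 mL = 60 mL total → factor 60/3 = 20
Step 2: 60 μL brought to 360 μL → factor 360/60 = 6
Step 3: 0.1 mL brought to 0.5 mL → factor 0.5/0.1 = 5
Step 4: 120 μL brought to 600 μL → factor 600/120 = 5
Step 5: 200 μL brought to 20 mL → factor 20000/200 = 100
Dilution factor to solution 3 = 600; to solution 5 = 3 × 10^5
[solution 3]/[solution 5] = (factor to solution 5)/(factor to solution 3) = 3 × 10^5/600 = 500

500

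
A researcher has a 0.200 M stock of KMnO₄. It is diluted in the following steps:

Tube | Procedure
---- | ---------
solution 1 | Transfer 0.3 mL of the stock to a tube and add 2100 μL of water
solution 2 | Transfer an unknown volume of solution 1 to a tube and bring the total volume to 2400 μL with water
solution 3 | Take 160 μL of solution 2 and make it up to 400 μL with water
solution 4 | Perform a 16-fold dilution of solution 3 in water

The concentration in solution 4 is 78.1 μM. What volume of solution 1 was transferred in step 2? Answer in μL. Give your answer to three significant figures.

Step 1: 0.3 mL + 2100 μL = 2.4 mL total → factor 2.4/0.3 = 8
Step 2: v brought to 2400 μL → factor = 2400 μL/v
Step 3: 160 μL brought to 400 μL → factor 400/160 = 2.5
Step 4: 16-fold → factor 16
Product of known-step factors = 320
Overall factor = 0.200 M / (78.1 μM) = 2560.8
Step-2 factor = 2560.8 / 320 = 8.0026
v = 2400 μL / 8.0026 = 300 μL

300 μL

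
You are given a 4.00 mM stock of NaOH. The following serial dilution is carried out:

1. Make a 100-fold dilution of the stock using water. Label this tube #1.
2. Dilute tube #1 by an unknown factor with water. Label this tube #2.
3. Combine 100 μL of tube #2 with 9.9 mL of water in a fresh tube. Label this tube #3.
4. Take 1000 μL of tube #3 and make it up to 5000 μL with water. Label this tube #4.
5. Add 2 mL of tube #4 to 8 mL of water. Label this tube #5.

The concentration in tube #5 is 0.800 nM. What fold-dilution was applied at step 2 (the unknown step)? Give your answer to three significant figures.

20.0-fold

Step 1: 100-fold → factor 100
Step 2: unknown factor x
Step 3: 100 μL + 9.9 mL = 10000 μL total → factor 10000/100 = 100
Step 4: 1000 μL brought to 5000 μL → factor 5000/1000 = 5
Step 5: 2 mL + 8 mL = 10 mL total → factor 10/2 = 5
Product of known-step factors = 2.5 × 10^5
Overall factor = 4.00 mM / (0.800 nM) = 5 × 10^6
x = 5 × 10^6 / 2.5 × 10^5 = 20.0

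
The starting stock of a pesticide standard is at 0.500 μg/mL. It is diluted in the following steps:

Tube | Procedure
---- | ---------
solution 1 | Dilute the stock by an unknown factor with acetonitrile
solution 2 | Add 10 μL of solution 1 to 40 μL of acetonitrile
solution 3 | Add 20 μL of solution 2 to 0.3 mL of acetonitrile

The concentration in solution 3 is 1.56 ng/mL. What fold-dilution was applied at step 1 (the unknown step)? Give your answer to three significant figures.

4.01-fold

Step 1: unknown factor x
Step 2: 10 μL + 40 μL = 50 μL total → factor 50/10 = 5
Step 3: 20 μL + 0.3 mL = 320 μL total → factor 320/20 = 16
Product of known-step factors = 80
Overall factor = 0.500 μg/mL / (1.56 ng/mL) = 320.51
x = 320.51 / 80 = 4.01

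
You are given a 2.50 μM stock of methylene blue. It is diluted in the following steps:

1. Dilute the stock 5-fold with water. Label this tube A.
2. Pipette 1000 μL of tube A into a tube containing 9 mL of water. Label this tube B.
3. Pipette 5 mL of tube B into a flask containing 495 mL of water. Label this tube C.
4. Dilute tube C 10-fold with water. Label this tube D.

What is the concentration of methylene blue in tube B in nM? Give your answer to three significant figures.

50.0 nM

Step 1: 5-fold → factor 5
Step 2: 1000 μL + 9 mL = 10000 μL total → factor 10000/1000 = 10
Dilution factor through tube B = 5 × 10 = 50
[tube B] = 2.50 μM / 50 = 0.05000 μM = 50.0 nM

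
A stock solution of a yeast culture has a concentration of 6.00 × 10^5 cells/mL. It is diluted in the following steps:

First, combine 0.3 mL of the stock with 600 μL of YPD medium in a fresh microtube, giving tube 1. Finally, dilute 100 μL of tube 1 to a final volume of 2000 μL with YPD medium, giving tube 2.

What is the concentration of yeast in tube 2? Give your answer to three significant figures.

Step 1: 0.3 mL + 600 μL = 0.9 mL total → factor 0.9/0.3 = 3
Step 2: 100 μL brought to 2000 μL → factor 2000/100 = 20
Overall dilution factor = 3 × 20 = 60
Final = 6.00 × 10^5 cells/mL / 60 = 1.00 × 10^4 cells/mL

1.00 × 10^4 cells/mL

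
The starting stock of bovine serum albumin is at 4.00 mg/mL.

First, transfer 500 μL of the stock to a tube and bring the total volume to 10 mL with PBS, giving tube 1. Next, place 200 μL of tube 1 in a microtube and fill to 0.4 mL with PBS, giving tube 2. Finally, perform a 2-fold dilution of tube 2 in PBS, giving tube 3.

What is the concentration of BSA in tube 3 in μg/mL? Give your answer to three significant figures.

Step 1: 500 μL brought to 10 mL → factor 10000/500 = 20
Step 2: 200 μL brought to 0.4 mL → factor 400/200 = 2
Step 3: 2-fold → factor 2
Overall dilution factor = 20 × 2 × 2 = 80
Final = 4.00 mg/mL / 80 = 0.05000 mg/mL = 50.0 μg/mL

50.0 μg/mL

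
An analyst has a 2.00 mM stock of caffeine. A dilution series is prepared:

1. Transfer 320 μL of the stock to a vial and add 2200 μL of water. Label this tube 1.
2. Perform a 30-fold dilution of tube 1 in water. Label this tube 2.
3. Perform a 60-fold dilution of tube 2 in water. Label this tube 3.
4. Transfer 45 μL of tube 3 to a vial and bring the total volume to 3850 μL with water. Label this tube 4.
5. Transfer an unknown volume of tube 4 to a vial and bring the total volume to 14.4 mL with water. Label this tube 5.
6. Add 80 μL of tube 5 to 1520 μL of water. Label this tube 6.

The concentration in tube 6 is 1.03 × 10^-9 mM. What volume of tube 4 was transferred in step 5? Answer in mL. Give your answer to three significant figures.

0.180 mL

Step 1: 320 μL + 2200 μL = 2520 μL total → factor 2520/320 = 7.875
Step 2: 30-fold → factor 30
Step 3: 60-fold → factor 60
Step 4: 45 μL brought to 3850 μL → factor 3850/45 = 85.556
Step 5: v brought to 14.4 mL → factor = 14.4 mL/v
Step 6: 80 μL + 1520 μL = 1600 μL total → factor 1600/80 = 20
Product of known-step factors = 2.4255 × 10^7
Overall factor = 2.00 mM / (1.03 × 10^-9 mM) = 1.9417 × 10^9
Step-5 factor = 1.9417 × 10^9 / 2.4255 × 10^7 = 80.056
v = 14.4 mL / 80.056 = 0.180 mL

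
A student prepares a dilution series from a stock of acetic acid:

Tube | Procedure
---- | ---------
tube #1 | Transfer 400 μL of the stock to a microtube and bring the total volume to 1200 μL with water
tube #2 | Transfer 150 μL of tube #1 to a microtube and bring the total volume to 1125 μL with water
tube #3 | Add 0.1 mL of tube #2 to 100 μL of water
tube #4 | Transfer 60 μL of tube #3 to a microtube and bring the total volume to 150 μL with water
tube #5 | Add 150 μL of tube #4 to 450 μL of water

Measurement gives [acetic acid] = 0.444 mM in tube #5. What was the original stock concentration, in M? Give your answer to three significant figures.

Step 1: 400 μL brought to 1200 μL → factor 1200/400 = 3
Step 2: 150 μL brought to 1125 μL → factor 1125/150 = 7.5
Step 3: 0.1 mL + 100 μL = 0.2 mL total → factor 0.2/0.1 = 2
Step 4: 60 μL brought to 150 μL → factor 150/60 = 2.5
Step 5: 150 μL + 450 μL = 600 μL total → factor 600/150 = 4
Overall dilution factor = 3 × 7.5 × 2 × 2.5 × 4 = 450
Stock = 0.444 mM × 450 = 199.8 mM = 0.200 M

0.200 M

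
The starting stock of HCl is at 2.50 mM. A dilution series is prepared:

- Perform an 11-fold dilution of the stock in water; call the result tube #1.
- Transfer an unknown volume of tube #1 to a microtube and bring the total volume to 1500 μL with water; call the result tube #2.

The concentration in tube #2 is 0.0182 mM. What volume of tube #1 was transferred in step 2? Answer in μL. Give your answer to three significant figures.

Step 1: 11-fold → factor 11
Step 2: v brought to 1500 μL → factor = 1500 μL/v
Product of known-step factors = 11
Overall factor = 2.50 mM / (0.0182 mM) = 137.36
Step-2 factor = 137.36 / 11 = 12.488
v = 1500 μL / 12.488 = 120 μL

120 μL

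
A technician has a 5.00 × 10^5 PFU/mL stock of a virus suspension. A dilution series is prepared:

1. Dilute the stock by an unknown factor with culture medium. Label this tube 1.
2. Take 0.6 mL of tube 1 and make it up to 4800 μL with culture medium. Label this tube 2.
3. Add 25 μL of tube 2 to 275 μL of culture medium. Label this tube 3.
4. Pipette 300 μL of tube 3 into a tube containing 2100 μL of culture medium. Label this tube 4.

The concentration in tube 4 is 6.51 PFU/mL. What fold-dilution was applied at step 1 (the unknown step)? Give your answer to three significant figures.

Step 1: unknown factor x
Step 2: 0.6 mL brought to 4800 μL → factor 4.8/0.6 = 8
Step 3: 25 μL + 275 μL = 300 μL total → factor 300/25 = 12
Step 4: 300 μL + 2100 μL = 2400 μL total → factor 2400/300 = 8
Product of known-step factors = 768
Overall factor = 5.00 × 10^5 PFU/mL / (6.51 PFU/mL) = 76805
x = 76805 / 768 = 100

100-fold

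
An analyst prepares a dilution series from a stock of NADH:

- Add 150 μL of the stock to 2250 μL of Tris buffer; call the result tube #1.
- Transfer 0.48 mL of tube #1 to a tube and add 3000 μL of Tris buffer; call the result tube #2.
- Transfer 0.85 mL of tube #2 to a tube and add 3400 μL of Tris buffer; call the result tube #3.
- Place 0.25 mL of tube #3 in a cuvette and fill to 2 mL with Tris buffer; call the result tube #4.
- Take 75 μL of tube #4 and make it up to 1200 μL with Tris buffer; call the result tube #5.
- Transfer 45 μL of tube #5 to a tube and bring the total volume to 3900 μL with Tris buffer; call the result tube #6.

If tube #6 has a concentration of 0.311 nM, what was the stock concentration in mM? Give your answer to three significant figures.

2.00 mM

Step 1: 150 μL + 2250 μL = 2400 μL total → factor 2400/150 = 16
Step 2: 0.48 mL + 3000 μL = 3.48 mL total → factor 3.48/0.48 = 7.25
Step 3: 0.85 mL + 3400 μL = 4.25 mL total → factor 4.25/0.85 = 5
Step 4: 0.25 mL brought to 2 mL → factor 2/0.25 = 8
Step 5: 75 μL brought to 1200 μL → factor 1200/75 = 16
Step 6: 45 μL brought to 3900 μL → factor 3900/45 = 86.667
Overall dilution factor = 16 × 7.25 × 5 × 8 × 16 × 86.667 = 6.4341 × 10^6
Stock = 0.311 nM × 6.4341 × 10^6 = 2.001 × 10^6 nM = 2.00 mM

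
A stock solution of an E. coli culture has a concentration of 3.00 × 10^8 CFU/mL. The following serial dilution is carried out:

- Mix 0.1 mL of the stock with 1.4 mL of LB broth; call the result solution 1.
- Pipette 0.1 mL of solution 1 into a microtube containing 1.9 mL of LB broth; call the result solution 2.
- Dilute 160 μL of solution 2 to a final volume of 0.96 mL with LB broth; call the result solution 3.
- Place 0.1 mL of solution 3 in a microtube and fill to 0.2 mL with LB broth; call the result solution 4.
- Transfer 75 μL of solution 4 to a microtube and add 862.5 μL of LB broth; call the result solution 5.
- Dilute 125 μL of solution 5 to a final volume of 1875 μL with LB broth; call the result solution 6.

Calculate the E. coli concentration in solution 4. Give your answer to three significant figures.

8.33 × 10^4 CFU/mL

Step 1: 0.1 mL + 1.4 mL = 1.5 mL total → factor 1.5/0.1 = 15
Step 2: 0.1 mL + 1.9 mL = 2 mL total → factor 2/0.1 = 20
Step 3: 160 μL brought to 0.96 mL → factor 960/160 = 6
Step 4: 0.1 mL brought to 0.2 mL → factor 0.2/0.1 = 2
Dilution factor through solution 4 = 15 × 20 × 6 × 2 = 3600
[solution 4] = 3.00 × 10^8 CFU/mL / 3600 = 8.33 × 10^4 CFU/mL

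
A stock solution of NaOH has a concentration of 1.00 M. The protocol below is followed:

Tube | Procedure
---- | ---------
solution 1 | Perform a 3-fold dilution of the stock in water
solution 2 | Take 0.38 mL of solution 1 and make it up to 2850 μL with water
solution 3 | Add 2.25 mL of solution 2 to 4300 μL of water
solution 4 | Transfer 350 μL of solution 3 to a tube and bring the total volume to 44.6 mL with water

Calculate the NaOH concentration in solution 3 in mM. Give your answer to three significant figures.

Step 1: 3-fold → factor 3
Step 2: 0.38 mL brought to 2850 μL → factor 2.85/0.38 = 7.5
Step 3: 2.25 mL + 4300 μL = 6.55 mL total → factor 6.55/2.25 = 2.9111
Dilution factor through solution 3 = 3 × 7.5 × 2.9111 = 65.5
[solution 3] = 1.00 M / 65.5 = 0.01527 M = 15.3 mM

15.3 mM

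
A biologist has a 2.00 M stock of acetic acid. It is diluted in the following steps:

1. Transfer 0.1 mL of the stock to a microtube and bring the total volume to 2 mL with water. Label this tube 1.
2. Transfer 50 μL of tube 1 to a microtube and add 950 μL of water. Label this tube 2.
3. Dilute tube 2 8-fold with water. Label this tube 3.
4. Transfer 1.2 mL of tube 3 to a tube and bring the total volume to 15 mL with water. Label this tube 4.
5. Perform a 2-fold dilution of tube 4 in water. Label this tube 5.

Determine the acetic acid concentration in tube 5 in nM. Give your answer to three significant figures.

2.50 × 10^4 nM

Step 1: 0.1 mL brought to 2 mL → factor 2/0.1 = 20
Step 2: 50 μL + 950 μL = 1000 μL total → factor 1000/50 = 20
Step 3: 8-fold → factor 8
Step 4: 1.2 mL brought to 15 mL → factor 15/1.2 = 12.5
Step 5: 2-fold → factor 2
Overall dilution factor = 20 × 20 × 8 × 12.5 × 2 = 80000
Final = 2.00 M / 80000 = 2.500 × 10^-5 M = 2.50 × 10^4 nM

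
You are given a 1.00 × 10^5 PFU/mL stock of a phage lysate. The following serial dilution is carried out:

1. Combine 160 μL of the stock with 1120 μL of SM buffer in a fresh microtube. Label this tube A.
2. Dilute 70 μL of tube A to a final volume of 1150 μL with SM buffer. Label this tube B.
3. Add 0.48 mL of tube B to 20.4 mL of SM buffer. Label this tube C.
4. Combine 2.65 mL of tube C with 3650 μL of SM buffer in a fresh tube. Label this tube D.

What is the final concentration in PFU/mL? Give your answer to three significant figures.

7.36 PFU/mL

Step 1: 160 μL + 1120 μL = 1280 μL total → factor 1280/160 = 8
Step 2: 70 μL brought to 1150 μL → factor 1150/70 = 16.429
Step 3: 0.48 mL + 20.4 mL = 20.88 mL total → factor 20.88/0.48 = 43.5
Step 4: 2.65 mL + 3650 μL = 6.3 mL total → factor 6.3/2.65 = 2.3774
Overall dilution factor = 8 × 16.429 × 43.5 × 2.3774 = 13592
Final = 1.00 × 10^5 PFU/mL / 13592 = 7.36 PFU/mL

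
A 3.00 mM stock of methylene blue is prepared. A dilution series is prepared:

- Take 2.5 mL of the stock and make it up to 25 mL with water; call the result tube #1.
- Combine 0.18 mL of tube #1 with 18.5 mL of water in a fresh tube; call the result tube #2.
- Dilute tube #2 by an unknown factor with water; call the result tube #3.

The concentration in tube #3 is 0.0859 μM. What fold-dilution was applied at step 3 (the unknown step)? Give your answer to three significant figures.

33.7-fold

Step 1: 2.5 mL brought to 25 mL → factor 25/2.5 = 10
Step 2: 0.18 mL + 18.5 mL = 18.68 mL total → factor 18.68/0.18 = 103.78
Step 3: unknown factor x
Product of known-step factors = 1037.8
Overall factor = 3.00 mM / (0.0859 μM) = 34924
x = 34924 / 1037.8 = 33.7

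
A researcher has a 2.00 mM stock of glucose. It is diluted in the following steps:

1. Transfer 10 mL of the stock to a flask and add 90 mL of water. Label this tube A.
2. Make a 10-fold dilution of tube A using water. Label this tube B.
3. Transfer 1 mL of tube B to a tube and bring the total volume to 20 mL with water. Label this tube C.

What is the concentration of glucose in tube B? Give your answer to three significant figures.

Step 1: 10 mL + 90 mL = 100 mL total → factor 100/10 = 10
Step 2: 10-fold → factor 10
Dilution factor through tube B = 10 × 10 = 100
[tube B] = 2.00 mM / 100 = 0.0200 mM

0.0200 mM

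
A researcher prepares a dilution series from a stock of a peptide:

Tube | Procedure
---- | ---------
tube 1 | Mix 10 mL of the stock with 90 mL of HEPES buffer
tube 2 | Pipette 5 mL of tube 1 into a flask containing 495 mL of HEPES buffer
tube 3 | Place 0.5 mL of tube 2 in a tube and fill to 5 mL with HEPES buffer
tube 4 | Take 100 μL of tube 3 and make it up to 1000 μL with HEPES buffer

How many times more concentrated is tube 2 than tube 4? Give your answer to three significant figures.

100

Step 1: 10 mL + 90 mL = 100 mL total → factor 100/10 = 10
Step 2: 5 mL + 495 mL = 500 mL total → factor 500/5 = 100
Step 3: 0.5 mL brought to 5 mL → factor 5/0.5 = 10
Step 4: 100 μL brought to 1000 μL → factor 1000/100 = 10
Dilution factor to tube 2 = 1000; to tube 4 = 1 × 10^5
[tube 2]/[tube 4] = (factor to tube 4)/(factor to tube 2) = 1 × 10^5/1000 = 100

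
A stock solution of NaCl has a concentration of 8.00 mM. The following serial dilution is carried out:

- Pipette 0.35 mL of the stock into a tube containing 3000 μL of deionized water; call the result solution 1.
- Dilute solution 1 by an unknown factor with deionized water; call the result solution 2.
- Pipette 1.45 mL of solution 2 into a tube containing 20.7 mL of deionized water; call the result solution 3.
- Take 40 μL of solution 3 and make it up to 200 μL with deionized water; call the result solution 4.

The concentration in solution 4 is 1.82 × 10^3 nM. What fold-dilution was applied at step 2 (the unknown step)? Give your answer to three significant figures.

6.01-fold

Step 1: 0.35 mL + 3000 μL = 3.35 mL total → factor 3.35/0.35 = 9.5714
Step 2: unknown factor x
Step 3: 1.45 mL + 20.7 mL = 22.15 mL total → factor 22.15/1.45 = 15.276
Step 4: 40 μL brought to 200 μL → factor 200/40 = 5
Product of known-step factors = 731.06
Overall factor = 8.00 mM / (1.82 × 10^3 nM) = 4395.6
x = 4395.6 / 731.06 = 6.01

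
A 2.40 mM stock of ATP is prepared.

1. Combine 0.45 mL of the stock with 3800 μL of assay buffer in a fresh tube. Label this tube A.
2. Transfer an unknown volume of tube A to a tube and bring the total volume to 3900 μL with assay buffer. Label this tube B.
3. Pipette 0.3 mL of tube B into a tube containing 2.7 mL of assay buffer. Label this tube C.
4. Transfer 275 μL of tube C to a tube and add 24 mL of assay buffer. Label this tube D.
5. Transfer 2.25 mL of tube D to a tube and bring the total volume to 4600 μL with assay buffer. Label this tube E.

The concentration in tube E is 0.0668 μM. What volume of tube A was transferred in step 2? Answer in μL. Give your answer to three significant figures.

Step 1: 0.45 mL + 3800 μL = 4.25 mL total → factor 4.25/0.45 = 9.4444
Step 2: v brought to 3900 μL → factor = 3900 μL/v
Step 3: 0.3 mL + 2.7 mL = 3 mL total → factor 3/0.3 = 10
Step 4: 275 μL + 24 mL = 24275 μL total → factor 24275/275 = 88.273
Step 5: 2.25 mL brought to 4600 μL → factor 4.6/2.25 = 2.0444
Product of known-step factors = 17044
Overall factor = 2.40 mM / (0.0668 μM) = 35928
Step-2 factor = 35928 / 17044 = 2.1079
v = 3900 μL / 2.1079 = 1.85 × 10^3 μL

1.85 × 10^3 μL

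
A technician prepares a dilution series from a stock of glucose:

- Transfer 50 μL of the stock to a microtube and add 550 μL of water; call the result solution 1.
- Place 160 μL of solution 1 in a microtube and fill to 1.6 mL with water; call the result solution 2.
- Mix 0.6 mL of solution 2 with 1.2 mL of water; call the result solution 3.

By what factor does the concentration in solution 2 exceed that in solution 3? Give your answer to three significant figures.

Step 1: 50 μL + 550 μL = 600 μL total → factor 600/50 = 12
Step 2: 160 μL brought to 1.6 mL → factor 1600/160 = 10
Step 3: 0.6 mL + 1.2 mL = 1.8 mL total → factor 1.8/0.6 = 3
Dilution factor to solution 2 = 120; to solution 3 = 360
[solution 2]/[solution 3] = (factor to solution 3)/(factor to solution 2) = 360/120 = 3.00

3.00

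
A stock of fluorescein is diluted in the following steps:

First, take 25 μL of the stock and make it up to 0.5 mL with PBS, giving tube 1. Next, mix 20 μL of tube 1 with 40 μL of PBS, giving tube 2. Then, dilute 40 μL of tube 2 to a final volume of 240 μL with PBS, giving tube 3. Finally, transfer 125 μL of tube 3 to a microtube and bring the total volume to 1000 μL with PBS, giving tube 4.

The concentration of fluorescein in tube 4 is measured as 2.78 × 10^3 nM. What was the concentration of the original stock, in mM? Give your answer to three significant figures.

8.01 mM

Step 1: 25 μL brought to 0.5 mL → factor 500/25 = 20
Step 2: 20 μL + 40 μL = 60 μL total → factor 60/20 = 3
Step 3: 40 μL brought to 240 μL → factor 240/40 = 6
Step 4: 125 μL brought to 1000 μL → factor 1000/125 = 8
Overall dilution factor = 20 × 3 × 6 × 8 = 2880
Stock = 2.78 × 10^3 nM × 2880 = 8.006 × 10^6 nM = 8.01 mM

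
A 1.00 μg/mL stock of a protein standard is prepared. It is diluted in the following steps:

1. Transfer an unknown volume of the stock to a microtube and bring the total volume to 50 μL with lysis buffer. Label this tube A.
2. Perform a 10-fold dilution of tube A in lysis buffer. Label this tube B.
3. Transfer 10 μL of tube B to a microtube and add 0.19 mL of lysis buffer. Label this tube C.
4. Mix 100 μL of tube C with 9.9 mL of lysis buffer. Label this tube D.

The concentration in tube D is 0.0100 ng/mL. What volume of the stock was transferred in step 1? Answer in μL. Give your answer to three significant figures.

10.0 μL

Step 1: v brought to 50 μL → factor = 50 μL/v
Step 2: 10-fold → factor 10
Step 3: 10 μL + 0.19 mL = 200 μL total → factor 200/10 = 20
Step 4: 100 μL + 9.9 mL = 10000 μL total → factor 10000/100 = 100
Product of known-step factors = 20000
Overall factor = 1.00 μg/mL / (0.0100 ng/mL) = 1 × 10^5
Step-1 factor = 1 × 10^5 / 20000 = 5
v = 50 μL / 5 = 10.0 μL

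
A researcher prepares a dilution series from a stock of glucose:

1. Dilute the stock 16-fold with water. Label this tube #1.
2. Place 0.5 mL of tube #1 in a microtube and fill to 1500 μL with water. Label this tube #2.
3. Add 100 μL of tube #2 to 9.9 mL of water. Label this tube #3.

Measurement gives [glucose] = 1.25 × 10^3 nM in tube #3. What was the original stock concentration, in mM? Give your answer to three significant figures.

Step 1: 16-fold → factor 16
Step 2: 0.5 mL brought to 1500 μL → factor 1.5/0.5 = 3
Step 3: 100 μL + 9.9 mL = 10000 μL total → factor 10000/100 = 100
Overall dilution factor = 16 × 3 × 100 = 4800
Stock = 1.25 × 10^3 nM × 4800 = 6.000 × 10^6 nM = 6.00 mM

6.00 mM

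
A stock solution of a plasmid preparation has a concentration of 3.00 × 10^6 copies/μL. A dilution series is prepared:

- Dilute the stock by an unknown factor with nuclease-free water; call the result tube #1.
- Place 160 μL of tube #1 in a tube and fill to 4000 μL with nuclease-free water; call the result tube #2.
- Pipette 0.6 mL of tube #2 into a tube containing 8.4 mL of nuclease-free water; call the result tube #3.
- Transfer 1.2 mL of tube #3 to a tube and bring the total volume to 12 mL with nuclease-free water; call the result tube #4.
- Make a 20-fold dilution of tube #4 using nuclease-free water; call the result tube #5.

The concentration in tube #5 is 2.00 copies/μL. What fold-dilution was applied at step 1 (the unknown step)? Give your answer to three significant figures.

20.0-fold

Step 1: unknown factor x
Step 2: 160 μL brought to 4000 μL → factor 4000/160 = 25
Step 3: 0.6 mL + 8.4 mL = 9 mL total → factor 9/0.6 = 15
Step 4: 1.2 mL brought to 12 mL → factor 12/1.2 = 10
Step 5: 20-fold → factor 20
Product of known-step factors = 75000
Overall factor = 3.00 × 10^6 copies/μL / (2.00 copies/μL) = 1.5 × 10^6
x = 1.5 × 10^6 / 75000 = 20.0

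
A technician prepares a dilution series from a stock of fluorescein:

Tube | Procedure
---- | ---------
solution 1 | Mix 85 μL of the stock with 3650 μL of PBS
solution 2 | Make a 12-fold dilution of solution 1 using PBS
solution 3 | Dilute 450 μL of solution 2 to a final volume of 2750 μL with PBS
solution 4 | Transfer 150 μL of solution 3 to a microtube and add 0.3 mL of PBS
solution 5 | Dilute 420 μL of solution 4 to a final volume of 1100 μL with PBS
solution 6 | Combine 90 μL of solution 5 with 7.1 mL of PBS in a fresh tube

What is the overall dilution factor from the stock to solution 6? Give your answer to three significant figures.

Step 1: 85 μL + 3650 μL = 3735 μL total → factor 3735/85 = 43.941
Step 2: 12-fold → factor 12
Step 3: 450 μL brought to 2750 μL → factor 2750/450 = 6.1111
Step 4: 150 μL + 0.3 mL = 450 μL total → factor 450/150 = 3
Step 5: 420 μL brought to 1100 μL → factor 1100/420 = 2.619
Step 6: 90 μL + 7.1 mL = 7190 μL total → factor 7190/90 = 79.889
Overall dilution factor = 43.941 × 12 × 6.1111 × 3 × 2.619 × 79.889 = 2.0227 × 10^6

2.02 × 10^6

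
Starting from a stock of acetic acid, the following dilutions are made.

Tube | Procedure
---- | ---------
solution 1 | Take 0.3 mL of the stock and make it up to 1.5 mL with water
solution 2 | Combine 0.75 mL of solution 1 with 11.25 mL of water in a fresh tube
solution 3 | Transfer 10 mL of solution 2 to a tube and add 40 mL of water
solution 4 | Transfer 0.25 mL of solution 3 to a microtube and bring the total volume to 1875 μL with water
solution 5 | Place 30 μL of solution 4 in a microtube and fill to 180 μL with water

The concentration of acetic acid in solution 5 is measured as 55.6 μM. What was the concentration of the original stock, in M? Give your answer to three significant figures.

Step 1: 0.3 mL brought to 1.5 mL → factor 1.5/0.3 = 5
Step 2: 0.75 mL + 11.25 mL = 12 mL total → factor 12/0.75 = 16
Step 3: 10 mL + 40 mL = 50 mL total → factor 50/10 = 5
Step 4: 0.25 mL brought to 1875 μL → factor 1.875/0.25 = 7.5
Step 5: 30 μL brought to 180 μL → factor 180/30 = 6
Overall dilution factor = 5 × 16 × 5 × 7.5 × 6 = 18000
Stock = 55.6 μM × 18000 = 1.001 × 10^6 μM = 1.00 M

1.00 M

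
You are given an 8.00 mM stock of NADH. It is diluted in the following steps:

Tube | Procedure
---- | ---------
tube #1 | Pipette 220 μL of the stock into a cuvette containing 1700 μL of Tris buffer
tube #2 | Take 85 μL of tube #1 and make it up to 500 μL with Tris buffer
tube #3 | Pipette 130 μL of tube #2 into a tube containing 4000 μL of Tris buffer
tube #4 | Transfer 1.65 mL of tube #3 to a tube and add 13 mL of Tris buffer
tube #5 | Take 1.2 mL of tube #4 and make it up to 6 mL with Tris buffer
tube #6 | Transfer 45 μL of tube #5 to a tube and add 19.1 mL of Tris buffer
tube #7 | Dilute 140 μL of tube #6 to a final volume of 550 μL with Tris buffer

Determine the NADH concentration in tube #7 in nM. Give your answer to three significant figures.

0.0661 nM

Step 1: 220 μL + 1700 μL = 1920 μL total → factor 1920/220 = 8.7273
Step 2: 85 μL brought to 500 μL → factor 500/85 = 5.8824
Step 3: 130 μL + 4000 μL = 4130 μL total → factor 4130/130 = 31.769
Step 4: 1.65 mL + 13 mL = 14.65 mL total → factor 14.65/1.65 = 8.8788
Step 5: 1.2 mL brought to 6 mL → factor 6/1.2 = 5
Step 6: 45 μL + 19.1 mL = 19145 μL total → factor 19145/45 = 425.44
Step 7: 140 μL brought to 550 μL → factor 550/140 = 3.9286
Overall dilution factor = 8.7273 × 5.8824 × 31.769 × 8.8788 × 5 × 425.44 × 3.9286 = 1.2101 × 10^8
Final = 8.00 mM / 1.2101 × 10^8 = 6.611 × 10^-8 mM = 0.0661 nM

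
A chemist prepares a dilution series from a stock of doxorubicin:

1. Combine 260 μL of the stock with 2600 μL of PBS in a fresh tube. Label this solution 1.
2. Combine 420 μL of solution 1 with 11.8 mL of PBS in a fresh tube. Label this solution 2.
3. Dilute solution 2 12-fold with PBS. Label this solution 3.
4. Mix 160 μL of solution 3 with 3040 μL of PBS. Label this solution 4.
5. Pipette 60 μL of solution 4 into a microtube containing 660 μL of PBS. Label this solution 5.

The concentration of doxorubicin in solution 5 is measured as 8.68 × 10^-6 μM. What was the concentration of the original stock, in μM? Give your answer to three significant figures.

8.00 μM

Step 1: 260 μL + 2600 μL = 2860 μL total → factor 2860/260 = 11
Step 2: 420 μL + 11.8 mL = 12220 μL total → factor 12220/420 = 29.095
Step 3: 12-fold → factor 12
Step 4: 160 μL + 3040 μL = 3200 μL total → factor 3200/160 = 20
Step 5: 60 μL + 660 μL = 720 μL total → factor 720/60 = 12
Overall dilution factor = 11 × 29.095 × 12 × 20 × 12 = 9.2174 × 10^5
Stock = 8.68 × 10^-6 μM × 9.2174 × 10^5 = 8.00 μM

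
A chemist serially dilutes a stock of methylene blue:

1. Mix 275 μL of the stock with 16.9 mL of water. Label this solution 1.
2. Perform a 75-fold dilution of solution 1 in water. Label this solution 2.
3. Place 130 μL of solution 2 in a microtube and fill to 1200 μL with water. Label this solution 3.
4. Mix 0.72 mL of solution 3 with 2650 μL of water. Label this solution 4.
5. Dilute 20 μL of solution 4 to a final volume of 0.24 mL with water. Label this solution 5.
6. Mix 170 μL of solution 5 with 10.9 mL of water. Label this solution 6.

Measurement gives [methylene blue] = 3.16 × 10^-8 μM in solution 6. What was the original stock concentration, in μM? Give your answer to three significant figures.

5.00 μM

Step 1: 275 μL + 16.9 mL = 17175 μL total → factor 17175/275 = 62.455
Step 2: 75-fold → factor 75
Step 3: 130 μL brought to 1200 μL → factor 1200/130 = 9.2308
Step 4: 0.72 mL + 2650 μL = 3.37 mL total → factor 3.37/0.72 = 4.6806
Step 5: 20 μL brought to 0.24 mL → factor 240/20 = 12
Step 6: 170 μL + 10.9 mL = 11070 μL total → factor 11070/170 = 65.118
Overall dilution factor = 62.455 × 75 × 9.2308 × 4.6806 × 12 × 65.118 = 1.5814 × 10^8
Stock = 3.16 × 10^-8 μM × 1.5814 × 10^8 = 5.00 μM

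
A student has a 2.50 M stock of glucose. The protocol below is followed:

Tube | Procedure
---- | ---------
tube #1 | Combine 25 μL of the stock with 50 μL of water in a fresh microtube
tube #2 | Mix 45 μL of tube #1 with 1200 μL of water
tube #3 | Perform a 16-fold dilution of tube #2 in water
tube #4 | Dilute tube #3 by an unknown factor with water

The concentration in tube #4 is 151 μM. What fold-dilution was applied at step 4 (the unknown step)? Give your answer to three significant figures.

Step 1: 25 μL + 50 μL = 75 μL total → factor 75/25 = 3
Step 2: 45 μL + 1200 μL = 1245 μL total → factor 1245/45 = 27.667
Step 3: 16-fold → factor 16
Step 4: unknown factor x
Product of known-step factors = 1328
Overall factor = 2.50 M / (151 μM) = 16556
x = 16556 / 1328 = 12.5

12.5-fold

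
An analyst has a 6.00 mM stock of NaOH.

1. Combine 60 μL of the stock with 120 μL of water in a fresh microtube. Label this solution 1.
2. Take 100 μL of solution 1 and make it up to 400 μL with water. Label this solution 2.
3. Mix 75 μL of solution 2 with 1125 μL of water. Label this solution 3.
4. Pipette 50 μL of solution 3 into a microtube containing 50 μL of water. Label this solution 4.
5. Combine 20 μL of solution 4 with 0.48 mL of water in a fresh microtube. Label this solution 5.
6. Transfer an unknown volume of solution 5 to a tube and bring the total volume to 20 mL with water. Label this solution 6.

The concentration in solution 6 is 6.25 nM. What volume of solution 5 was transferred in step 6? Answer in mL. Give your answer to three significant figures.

Step 1: 60 μL + 120 μL = 180 μL total → factor 180/60 = 3
Step 2: 100 μL brought to 400 μL → factor 400/100 = 4
Step 3: 75 μL + 1125 μL = 1200 μL total → factor 1200/75 = 16
Step 4: 50 μL + 50 μL = 100 μL total → factor 100/50 = 2
Step 5: 20 μL + 0.48 mL = 500 μL total → factor 500/20 = 25
Step 6: v brought to 20 mL → factor = 20 mL/v
Product of known-step factors = 9600
Overall factor = 6.00 mM / (6.25 nM) = 9.6 × 10^5
Step-6 factor = 9.6 × 10^5 / 9600 = 100
v = 20 mL / 100 = 0.200 mL

0.200 mL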